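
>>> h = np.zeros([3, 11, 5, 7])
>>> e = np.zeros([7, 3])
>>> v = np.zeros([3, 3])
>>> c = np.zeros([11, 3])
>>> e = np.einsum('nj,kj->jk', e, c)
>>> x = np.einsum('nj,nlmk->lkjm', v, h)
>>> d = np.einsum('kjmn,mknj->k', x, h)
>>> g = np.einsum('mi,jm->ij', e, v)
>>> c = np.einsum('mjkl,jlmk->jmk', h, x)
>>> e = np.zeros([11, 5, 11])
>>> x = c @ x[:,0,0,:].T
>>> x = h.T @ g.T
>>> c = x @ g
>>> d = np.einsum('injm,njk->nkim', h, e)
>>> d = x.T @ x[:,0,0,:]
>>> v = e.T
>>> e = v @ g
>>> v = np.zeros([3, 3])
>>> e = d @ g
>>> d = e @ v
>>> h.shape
(3, 11, 5, 7)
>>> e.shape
(11, 11, 5, 3)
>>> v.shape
(3, 3)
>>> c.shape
(7, 5, 11, 3)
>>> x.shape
(7, 5, 11, 11)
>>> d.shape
(11, 11, 5, 3)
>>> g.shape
(11, 3)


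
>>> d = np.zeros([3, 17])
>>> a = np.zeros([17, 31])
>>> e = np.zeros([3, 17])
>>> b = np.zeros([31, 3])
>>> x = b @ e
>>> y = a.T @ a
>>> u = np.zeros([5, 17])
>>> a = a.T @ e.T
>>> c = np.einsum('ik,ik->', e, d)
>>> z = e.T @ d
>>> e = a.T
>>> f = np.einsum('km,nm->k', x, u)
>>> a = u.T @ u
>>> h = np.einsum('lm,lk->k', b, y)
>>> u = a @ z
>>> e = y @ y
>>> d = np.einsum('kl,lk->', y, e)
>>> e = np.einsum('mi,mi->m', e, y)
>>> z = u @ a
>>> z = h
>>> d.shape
()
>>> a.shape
(17, 17)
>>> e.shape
(31,)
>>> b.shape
(31, 3)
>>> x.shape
(31, 17)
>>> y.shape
(31, 31)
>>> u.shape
(17, 17)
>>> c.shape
()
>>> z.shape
(31,)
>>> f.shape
(31,)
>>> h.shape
(31,)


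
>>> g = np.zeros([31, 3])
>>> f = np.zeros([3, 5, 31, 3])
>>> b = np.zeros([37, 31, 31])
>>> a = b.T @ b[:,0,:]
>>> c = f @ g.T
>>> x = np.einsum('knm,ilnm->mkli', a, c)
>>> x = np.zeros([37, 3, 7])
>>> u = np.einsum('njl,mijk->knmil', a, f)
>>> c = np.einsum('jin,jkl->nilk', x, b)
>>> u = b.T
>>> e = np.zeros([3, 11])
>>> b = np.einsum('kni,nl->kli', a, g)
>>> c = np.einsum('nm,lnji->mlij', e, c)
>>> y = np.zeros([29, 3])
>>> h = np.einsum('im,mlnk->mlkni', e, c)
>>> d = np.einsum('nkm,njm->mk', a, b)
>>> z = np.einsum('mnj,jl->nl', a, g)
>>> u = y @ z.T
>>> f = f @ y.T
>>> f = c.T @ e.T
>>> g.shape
(31, 3)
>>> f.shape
(31, 31, 7, 3)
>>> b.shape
(31, 3, 31)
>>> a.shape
(31, 31, 31)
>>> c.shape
(11, 7, 31, 31)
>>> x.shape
(37, 3, 7)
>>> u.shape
(29, 31)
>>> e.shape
(3, 11)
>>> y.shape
(29, 3)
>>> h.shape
(11, 7, 31, 31, 3)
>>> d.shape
(31, 31)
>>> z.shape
(31, 3)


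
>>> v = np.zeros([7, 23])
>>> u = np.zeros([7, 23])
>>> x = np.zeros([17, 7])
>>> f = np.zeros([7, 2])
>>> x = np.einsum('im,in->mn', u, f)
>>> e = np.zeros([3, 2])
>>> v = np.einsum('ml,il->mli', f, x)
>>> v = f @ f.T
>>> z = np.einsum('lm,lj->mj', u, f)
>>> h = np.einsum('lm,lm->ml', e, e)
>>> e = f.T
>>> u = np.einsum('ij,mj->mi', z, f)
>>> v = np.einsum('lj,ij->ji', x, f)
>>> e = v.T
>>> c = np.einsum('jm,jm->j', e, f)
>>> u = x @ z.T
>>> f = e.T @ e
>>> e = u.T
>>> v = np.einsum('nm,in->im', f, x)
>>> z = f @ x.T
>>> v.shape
(23, 2)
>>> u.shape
(23, 23)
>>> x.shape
(23, 2)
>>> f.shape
(2, 2)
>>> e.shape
(23, 23)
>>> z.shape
(2, 23)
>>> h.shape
(2, 3)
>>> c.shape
(7,)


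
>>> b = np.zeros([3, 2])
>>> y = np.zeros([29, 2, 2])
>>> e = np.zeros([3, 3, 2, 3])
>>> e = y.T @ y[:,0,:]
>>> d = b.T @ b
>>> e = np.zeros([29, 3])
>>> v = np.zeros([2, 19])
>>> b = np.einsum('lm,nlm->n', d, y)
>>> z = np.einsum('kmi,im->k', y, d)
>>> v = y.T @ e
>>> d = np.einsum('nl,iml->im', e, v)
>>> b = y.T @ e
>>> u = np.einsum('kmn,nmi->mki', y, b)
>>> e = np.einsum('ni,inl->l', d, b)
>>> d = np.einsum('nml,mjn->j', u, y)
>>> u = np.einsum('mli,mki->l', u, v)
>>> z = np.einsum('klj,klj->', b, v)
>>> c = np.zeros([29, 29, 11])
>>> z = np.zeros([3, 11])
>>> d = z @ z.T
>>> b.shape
(2, 2, 3)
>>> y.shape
(29, 2, 2)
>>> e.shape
(3,)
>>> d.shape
(3, 3)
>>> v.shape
(2, 2, 3)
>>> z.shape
(3, 11)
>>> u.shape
(29,)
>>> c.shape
(29, 29, 11)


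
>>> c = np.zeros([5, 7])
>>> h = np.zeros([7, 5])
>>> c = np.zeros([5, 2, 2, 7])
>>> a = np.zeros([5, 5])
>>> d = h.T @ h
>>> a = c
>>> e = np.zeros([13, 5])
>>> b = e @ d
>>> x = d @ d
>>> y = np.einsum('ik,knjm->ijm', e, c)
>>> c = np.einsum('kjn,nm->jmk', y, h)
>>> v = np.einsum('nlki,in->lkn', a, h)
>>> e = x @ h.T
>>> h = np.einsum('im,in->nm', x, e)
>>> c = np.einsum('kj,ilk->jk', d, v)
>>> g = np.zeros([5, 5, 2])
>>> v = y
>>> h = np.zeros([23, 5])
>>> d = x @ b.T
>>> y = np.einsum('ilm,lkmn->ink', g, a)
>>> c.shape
(5, 5)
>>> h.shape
(23, 5)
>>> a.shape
(5, 2, 2, 7)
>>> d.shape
(5, 13)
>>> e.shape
(5, 7)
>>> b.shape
(13, 5)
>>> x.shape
(5, 5)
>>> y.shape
(5, 7, 2)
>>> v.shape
(13, 2, 7)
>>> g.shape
(5, 5, 2)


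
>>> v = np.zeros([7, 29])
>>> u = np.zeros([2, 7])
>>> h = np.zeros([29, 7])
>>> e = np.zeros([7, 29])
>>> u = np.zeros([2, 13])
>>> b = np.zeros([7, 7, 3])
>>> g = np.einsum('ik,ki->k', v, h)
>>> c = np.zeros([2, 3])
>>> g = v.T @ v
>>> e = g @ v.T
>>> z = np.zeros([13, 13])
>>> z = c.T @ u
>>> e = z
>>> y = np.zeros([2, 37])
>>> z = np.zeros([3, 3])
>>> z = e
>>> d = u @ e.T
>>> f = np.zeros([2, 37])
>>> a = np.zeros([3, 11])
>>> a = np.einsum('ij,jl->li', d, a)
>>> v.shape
(7, 29)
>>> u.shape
(2, 13)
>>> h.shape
(29, 7)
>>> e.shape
(3, 13)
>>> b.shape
(7, 7, 3)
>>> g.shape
(29, 29)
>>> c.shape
(2, 3)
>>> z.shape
(3, 13)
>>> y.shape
(2, 37)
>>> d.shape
(2, 3)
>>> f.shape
(2, 37)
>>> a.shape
(11, 2)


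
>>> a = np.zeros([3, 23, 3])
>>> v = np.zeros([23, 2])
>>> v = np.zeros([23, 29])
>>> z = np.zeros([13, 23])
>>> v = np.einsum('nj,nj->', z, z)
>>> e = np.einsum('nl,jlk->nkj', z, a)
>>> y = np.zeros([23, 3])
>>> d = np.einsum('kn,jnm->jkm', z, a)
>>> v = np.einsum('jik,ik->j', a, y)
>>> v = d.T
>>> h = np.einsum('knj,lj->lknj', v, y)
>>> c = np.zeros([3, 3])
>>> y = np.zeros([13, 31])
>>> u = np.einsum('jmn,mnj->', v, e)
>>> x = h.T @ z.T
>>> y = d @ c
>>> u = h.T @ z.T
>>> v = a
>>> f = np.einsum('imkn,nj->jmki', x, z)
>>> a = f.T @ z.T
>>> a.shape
(3, 3, 13, 13)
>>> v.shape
(3, 23, 3)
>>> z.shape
(13, 23)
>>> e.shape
(13, 3, 3)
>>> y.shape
(3, 13, 3)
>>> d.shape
(3, 13, 3)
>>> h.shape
(23, 3, 13, 3)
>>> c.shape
(3, 3)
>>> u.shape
(3, 13, 3, 13)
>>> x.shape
(3, 13, 3, 13)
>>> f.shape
(23, 13, 3, 3)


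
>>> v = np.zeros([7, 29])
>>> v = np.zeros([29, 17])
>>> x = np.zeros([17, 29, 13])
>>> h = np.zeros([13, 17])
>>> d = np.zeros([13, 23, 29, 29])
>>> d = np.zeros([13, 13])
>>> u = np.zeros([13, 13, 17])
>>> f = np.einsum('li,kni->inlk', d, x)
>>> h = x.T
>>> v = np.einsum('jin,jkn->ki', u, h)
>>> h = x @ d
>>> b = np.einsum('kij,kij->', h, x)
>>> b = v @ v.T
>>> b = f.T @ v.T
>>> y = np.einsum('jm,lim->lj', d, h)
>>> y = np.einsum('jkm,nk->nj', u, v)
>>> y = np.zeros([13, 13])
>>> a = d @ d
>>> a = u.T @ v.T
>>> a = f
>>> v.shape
(29, 13)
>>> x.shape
(17, 29, 13)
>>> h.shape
(17, 29, 13)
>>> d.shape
(13, 13)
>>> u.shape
(13, 13, 17)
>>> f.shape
(13, 29, 13, 17)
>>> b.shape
(17, 13, 29, 29)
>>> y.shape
(13, 13)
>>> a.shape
(13, 29, 13, 17)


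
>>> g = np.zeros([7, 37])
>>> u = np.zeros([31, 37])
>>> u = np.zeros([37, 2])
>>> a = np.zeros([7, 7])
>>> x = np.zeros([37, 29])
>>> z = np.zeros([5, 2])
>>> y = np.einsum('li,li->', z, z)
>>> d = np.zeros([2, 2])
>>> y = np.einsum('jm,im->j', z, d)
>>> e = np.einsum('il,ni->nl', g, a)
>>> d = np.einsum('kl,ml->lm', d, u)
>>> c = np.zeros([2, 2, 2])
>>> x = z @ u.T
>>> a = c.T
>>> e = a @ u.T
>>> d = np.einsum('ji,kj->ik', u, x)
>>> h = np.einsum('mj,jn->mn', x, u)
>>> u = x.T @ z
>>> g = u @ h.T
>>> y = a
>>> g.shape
(37, 5)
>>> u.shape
(37, 2)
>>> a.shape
(2, 2, 2)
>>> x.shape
(5, 37)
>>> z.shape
(5, 2)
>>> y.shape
(2, 2, 2)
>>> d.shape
(2, 5)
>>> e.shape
(2, 2, 37)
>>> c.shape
(2, 2, 2)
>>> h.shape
(5, 2)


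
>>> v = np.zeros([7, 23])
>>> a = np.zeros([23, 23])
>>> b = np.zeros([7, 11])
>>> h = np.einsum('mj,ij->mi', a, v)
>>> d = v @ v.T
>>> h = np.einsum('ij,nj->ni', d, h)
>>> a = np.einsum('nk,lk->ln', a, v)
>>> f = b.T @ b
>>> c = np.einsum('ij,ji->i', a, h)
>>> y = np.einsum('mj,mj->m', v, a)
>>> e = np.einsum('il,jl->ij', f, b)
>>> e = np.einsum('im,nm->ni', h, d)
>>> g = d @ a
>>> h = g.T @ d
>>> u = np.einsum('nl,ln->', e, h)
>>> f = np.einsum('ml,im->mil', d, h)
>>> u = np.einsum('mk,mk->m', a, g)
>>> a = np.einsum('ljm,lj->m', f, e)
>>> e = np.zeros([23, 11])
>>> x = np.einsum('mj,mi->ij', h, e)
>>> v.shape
(7, 23)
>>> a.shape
(7,)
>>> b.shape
(7, 11)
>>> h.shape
(23, 7)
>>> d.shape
(7, 7)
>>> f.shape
(7, 23, 7)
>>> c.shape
(7,)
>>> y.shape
(7,)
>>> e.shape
(23, 11)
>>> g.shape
(7, 23)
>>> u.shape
(7,)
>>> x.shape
(11, 7)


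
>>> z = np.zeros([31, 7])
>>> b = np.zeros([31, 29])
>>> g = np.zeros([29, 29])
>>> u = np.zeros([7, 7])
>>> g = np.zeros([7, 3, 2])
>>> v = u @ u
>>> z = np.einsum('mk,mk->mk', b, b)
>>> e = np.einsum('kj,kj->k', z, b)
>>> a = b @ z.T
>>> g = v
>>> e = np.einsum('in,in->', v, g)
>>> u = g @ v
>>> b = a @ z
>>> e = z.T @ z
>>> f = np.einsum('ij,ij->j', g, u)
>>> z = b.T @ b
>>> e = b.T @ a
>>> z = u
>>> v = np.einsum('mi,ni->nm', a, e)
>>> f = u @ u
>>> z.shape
(7, 7)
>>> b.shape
(31, 29)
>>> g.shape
(7, 7)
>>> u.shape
(7, 7)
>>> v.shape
(29, 31)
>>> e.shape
(29, 31)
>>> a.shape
(31, 31)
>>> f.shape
(7, 7)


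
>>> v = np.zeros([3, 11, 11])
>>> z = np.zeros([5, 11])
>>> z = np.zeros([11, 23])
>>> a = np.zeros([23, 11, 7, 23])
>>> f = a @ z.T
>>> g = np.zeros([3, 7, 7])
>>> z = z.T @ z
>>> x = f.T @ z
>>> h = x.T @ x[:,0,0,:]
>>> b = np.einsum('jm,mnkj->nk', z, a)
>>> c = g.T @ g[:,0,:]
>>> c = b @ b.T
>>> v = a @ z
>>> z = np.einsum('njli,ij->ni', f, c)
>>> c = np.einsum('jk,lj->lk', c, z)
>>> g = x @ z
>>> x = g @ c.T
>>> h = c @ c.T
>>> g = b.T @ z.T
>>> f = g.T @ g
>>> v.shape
(23, 11, 7, 23)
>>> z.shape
(23, 11)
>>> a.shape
(23, 11, 7, 23)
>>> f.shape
(23, 23)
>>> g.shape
(7, 23)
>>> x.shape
(11, 7, 11, 23)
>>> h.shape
(23, 23)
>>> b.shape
(11, 7)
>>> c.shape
(23, 11)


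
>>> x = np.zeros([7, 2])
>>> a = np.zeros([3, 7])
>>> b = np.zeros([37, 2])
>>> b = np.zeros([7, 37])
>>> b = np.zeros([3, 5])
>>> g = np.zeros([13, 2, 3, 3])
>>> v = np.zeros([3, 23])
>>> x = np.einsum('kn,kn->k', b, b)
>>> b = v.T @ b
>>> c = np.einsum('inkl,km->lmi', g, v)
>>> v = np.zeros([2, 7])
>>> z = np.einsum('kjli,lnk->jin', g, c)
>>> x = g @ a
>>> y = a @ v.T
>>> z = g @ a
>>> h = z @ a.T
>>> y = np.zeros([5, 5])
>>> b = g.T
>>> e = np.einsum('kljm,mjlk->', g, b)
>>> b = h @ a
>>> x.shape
(13, 2, 3, 7)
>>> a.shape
(3, 7)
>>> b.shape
(13, 2, 3, 7)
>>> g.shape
(13, 2, 3, 3)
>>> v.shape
(2, 7)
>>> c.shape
(3, 23, 13)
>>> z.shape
(13, 2, 3, 7)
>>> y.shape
(5, 5)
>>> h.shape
(13, 2, 3, 3)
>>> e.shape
()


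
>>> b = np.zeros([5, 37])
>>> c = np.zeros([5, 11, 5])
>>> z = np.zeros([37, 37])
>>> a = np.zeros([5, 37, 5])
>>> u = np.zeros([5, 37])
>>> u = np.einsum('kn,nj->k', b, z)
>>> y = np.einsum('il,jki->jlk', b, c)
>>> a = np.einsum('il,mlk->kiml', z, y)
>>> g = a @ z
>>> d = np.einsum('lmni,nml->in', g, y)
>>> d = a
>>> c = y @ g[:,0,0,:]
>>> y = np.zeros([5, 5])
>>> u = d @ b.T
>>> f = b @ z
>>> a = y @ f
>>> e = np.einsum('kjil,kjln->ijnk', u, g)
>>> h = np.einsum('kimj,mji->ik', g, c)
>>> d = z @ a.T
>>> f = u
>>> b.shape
(5, 37)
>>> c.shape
(5, 37, 37)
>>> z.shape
(37, 37)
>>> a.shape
(5, 37)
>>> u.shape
(11, 37, 5, 5)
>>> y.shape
(5, 5)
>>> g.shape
(11, 37, 5, 37)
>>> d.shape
(37, 5)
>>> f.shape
(11, 37, 5, 5)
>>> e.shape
(5, 37, 37, 11)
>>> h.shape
(37, 11)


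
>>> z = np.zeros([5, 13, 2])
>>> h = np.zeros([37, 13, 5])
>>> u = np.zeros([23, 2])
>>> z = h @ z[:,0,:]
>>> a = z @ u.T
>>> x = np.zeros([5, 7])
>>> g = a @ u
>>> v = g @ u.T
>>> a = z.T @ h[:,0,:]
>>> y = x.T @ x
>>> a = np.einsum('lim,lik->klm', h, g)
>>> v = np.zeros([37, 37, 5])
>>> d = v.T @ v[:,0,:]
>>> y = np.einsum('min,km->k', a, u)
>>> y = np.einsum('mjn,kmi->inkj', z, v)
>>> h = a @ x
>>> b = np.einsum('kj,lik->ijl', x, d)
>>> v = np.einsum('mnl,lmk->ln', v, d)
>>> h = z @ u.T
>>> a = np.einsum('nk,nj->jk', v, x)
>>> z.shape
(37, 13, 2)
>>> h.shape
(37, 13, 23)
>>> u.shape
(23, 2)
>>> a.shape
(7, 37)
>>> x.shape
(5, 7)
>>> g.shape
(37, 13, 2)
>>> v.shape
(5, 37)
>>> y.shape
(5, 2, 37, 13)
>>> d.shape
(5, 37, 5)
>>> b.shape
(37, 7, 5)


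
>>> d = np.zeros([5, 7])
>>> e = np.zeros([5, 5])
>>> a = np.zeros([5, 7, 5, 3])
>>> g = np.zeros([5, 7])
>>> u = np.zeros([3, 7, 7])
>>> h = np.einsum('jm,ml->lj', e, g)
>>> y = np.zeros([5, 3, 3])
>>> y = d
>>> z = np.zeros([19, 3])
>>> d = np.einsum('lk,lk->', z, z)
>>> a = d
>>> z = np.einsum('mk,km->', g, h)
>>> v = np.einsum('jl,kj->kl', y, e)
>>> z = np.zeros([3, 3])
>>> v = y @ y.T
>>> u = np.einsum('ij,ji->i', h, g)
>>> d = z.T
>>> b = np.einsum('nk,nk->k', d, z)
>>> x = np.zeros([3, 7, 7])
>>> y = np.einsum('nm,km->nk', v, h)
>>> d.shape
(3, 3)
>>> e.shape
(5, 5)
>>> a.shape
()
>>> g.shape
(5, 7)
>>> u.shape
(7,)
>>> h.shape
(7, 5)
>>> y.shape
(5, 7)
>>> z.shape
(3, 3)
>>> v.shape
(5, 5)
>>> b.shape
(3,)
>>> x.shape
(3, 7, 7)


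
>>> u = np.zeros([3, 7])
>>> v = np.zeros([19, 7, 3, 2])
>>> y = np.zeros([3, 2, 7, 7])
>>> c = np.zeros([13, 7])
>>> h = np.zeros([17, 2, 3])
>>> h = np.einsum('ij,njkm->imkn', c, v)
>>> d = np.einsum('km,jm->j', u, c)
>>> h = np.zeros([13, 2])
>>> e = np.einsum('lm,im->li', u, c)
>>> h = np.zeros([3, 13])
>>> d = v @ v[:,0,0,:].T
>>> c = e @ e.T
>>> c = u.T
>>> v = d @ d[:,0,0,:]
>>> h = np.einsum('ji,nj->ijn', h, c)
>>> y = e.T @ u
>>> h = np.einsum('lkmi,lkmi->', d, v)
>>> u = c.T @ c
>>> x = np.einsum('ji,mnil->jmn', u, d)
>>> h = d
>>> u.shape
(3, 3)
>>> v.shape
(19, 7, 3, 19)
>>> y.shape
(13, 7)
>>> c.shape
(7, 3)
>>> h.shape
(19, 7, 3, 19)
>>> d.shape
(19, 7, 3, 19)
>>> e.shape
(3, 13)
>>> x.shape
(3, 19, 7)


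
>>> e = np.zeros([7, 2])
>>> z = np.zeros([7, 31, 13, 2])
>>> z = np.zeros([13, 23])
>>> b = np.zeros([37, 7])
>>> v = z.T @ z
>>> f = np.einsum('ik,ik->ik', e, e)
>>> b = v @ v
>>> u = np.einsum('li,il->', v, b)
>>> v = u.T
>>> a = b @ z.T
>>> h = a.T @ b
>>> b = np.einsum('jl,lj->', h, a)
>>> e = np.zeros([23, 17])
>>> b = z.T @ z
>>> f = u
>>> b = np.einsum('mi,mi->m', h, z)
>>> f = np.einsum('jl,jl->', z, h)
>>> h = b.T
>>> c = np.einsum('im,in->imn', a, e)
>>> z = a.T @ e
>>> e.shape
(23, 17)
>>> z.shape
(13, 17)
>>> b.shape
(13,)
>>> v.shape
()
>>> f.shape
()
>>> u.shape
()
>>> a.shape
(23, 13)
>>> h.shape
(13,)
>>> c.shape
(23, 13, 17)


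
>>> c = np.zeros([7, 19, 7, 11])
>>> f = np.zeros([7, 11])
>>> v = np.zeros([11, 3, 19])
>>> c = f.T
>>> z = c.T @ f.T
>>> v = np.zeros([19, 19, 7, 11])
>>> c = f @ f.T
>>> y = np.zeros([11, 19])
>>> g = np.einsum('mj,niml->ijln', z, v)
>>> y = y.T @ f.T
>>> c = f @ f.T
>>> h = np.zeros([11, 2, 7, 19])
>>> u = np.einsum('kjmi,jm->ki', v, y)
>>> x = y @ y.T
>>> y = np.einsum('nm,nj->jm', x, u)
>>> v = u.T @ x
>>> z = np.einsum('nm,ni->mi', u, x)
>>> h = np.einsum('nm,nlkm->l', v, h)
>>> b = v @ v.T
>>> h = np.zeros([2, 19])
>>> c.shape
(7, 7)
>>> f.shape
(7, 11)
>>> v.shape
(11, 19)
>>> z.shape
(11, 19)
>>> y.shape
(11, 19)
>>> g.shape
(19, 7, 11, 19)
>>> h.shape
(2, 19)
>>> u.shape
(19, 11)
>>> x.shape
(19, 19)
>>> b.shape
(11, 11)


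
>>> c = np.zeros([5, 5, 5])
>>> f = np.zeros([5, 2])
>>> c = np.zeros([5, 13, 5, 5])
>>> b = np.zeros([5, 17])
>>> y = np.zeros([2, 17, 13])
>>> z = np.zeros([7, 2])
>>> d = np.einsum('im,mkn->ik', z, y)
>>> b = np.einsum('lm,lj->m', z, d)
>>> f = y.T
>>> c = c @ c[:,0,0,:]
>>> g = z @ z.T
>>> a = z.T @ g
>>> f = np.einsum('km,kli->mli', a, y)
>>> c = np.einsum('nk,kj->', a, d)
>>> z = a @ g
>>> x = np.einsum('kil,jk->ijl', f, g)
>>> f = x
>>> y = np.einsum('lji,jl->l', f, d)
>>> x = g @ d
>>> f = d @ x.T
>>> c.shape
()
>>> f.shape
(7, 7)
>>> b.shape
(2,)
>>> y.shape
(17,)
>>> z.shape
(2, 7)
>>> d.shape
(7, 17)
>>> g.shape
(7, 7)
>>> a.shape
(2, 7)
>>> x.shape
(7, 17)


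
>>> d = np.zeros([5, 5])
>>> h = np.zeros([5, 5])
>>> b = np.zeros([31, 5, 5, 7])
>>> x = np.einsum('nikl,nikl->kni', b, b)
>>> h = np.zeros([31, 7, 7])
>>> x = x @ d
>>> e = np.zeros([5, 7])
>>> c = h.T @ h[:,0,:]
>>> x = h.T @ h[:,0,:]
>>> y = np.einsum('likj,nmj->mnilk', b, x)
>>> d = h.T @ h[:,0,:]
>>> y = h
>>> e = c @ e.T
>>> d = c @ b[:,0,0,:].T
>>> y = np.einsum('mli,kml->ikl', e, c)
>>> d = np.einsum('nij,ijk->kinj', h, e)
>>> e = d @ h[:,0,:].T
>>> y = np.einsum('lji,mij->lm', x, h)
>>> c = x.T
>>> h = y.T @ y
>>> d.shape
(5, 7, 31, 7)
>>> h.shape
(31, 31)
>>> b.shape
(31, 5, 5, 7)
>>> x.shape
(7, 7, 7)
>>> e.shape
(5, 7, 31, 31)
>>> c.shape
(7, 7, 7)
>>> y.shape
(7, 31)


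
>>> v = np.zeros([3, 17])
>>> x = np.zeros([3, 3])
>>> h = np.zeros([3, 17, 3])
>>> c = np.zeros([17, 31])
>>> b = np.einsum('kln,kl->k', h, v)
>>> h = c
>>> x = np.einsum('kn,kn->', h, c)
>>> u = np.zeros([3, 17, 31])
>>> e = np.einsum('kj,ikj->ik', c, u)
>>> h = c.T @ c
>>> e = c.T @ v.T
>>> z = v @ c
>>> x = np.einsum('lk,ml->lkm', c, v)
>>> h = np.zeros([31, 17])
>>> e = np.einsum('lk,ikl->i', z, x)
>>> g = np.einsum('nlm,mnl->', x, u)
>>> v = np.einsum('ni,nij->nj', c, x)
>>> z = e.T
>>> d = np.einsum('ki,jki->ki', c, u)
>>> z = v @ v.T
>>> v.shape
(17, 3)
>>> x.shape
(17, 31, 3)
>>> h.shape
(31, 17)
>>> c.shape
(17, 31)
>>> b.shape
(3,)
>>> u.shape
(3, 17, 31)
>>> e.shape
(17,)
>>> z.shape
(17, 17)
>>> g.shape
()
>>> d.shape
(17, 31)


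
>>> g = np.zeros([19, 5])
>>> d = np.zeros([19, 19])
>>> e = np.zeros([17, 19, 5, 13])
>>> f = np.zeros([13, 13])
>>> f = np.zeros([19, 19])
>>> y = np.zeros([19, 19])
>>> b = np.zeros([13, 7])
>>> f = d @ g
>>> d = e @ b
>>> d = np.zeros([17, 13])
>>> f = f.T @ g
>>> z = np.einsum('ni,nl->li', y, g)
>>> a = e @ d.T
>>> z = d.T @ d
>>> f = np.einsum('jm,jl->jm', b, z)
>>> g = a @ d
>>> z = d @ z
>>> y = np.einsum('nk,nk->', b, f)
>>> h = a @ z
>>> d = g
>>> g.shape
(17, 19, 5, 13)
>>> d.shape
(17, 19, 5, 13)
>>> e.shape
(17, 19, 5, 13)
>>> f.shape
(13, 7)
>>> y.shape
()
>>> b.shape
(13, 7)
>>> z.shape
(17, 13)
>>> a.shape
(17, 19, 5, 17)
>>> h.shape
(17, 19, 5, 13)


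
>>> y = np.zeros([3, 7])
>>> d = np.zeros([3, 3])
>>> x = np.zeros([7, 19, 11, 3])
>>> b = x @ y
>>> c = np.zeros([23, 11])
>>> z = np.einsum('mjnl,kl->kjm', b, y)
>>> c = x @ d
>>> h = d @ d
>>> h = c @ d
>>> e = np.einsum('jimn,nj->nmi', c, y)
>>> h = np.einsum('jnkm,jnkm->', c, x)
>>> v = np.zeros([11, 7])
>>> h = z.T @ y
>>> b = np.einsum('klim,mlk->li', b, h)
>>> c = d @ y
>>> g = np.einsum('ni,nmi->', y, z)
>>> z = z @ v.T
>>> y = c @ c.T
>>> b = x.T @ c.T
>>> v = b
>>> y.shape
(3, 3)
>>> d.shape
(3, 3)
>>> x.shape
(7, 19, 11, 3)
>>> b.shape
(3, 11, 19, 3)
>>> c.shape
(3, 7)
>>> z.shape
(3, 19, 11)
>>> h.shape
(7, 19, 7)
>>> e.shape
(3, 11, 19)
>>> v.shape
(3, 11, 19, 3)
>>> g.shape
()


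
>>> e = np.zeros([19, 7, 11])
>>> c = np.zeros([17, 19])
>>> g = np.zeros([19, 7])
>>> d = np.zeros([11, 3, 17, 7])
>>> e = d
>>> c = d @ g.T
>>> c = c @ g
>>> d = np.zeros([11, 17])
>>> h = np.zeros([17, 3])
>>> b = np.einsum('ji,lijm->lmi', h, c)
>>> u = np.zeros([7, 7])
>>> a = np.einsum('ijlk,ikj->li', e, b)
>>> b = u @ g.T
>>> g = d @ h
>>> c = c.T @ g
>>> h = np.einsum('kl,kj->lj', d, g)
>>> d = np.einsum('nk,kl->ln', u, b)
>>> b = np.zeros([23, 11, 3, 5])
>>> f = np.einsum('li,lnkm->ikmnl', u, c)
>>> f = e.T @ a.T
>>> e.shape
(11, 3, 17, 7)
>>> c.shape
(7, 17, 3, 3)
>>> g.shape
(11, 3)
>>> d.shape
(19, 7)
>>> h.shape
(17, 3)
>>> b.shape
(23, 11, 3, 5)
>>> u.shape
(7, 7)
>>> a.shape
(17, 11)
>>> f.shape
(7, 17, 3, 17)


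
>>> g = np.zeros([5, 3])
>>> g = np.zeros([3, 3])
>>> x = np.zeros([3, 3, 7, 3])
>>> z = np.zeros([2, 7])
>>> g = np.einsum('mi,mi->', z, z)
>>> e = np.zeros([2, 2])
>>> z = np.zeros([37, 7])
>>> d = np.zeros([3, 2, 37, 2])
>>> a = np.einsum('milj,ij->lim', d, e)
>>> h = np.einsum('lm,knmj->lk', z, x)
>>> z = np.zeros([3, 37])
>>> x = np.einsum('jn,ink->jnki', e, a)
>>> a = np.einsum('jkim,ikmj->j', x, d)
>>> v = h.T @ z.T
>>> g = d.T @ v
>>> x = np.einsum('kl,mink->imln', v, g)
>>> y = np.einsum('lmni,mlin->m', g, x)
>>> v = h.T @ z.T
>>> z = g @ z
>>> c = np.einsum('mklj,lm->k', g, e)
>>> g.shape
(2, 37, 2, 3)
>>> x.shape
(37, 2, 3, 2)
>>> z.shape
(2, 37, 2, 37)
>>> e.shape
(2, 2)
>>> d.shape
(3, 2, 37, 2)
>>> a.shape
(2,)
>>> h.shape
(37, 3)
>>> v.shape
(3, 3)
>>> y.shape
(37,)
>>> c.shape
(37,)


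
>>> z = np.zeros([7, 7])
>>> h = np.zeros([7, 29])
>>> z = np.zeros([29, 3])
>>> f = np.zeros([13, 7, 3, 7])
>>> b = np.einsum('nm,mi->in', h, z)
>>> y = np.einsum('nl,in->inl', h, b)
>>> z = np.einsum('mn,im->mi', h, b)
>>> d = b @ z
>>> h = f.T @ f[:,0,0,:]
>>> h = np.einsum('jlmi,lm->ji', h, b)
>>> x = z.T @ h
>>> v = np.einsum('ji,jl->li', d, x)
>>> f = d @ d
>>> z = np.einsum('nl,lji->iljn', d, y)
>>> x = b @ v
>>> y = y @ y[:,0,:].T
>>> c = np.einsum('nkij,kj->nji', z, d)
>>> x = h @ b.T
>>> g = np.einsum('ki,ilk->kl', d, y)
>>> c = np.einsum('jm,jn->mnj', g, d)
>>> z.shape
(29, 3, 7, 3)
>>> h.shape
(7, 7)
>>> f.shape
(3, 3)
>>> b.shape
(3, 7)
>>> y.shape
(3, 7, 3)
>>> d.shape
(3, 3)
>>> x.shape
(7, 3)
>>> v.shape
(7, 3)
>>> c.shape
(7, 3, 3)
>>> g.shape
(3, 7)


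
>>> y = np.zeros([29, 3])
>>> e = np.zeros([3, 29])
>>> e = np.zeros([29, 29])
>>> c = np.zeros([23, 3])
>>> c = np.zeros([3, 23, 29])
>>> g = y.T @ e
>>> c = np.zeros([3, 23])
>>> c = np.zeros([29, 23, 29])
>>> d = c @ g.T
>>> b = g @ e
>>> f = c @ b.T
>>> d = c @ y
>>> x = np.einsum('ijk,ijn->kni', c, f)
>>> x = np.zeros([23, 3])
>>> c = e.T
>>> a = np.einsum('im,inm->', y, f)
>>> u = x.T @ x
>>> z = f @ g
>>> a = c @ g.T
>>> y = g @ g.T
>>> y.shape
(3, 3)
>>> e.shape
(29, 29)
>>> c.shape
(29, 29)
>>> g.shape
(3, 29)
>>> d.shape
(29, 23, 3)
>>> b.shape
(3, 29)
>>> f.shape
(29, 23, 3)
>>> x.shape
(23, 3)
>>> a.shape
(29, 3)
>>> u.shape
(3, 3)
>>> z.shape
(29, 23, 29)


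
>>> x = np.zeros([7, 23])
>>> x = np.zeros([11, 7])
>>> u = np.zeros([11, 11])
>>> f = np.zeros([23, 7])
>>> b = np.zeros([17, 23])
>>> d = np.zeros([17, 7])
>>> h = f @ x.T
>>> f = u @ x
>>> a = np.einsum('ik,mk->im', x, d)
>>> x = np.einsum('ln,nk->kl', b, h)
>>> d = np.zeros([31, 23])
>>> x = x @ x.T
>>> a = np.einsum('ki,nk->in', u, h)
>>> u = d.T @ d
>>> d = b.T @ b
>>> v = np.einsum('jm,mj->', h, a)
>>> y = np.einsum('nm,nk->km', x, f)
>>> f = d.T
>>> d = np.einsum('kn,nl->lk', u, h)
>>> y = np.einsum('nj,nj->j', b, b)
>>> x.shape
(11, 11)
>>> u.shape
(23, 23)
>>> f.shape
(23, 23)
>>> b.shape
(17, 23)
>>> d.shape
(11, 23)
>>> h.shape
(23, 11)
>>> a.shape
(11, 23)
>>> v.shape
()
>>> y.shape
(23,)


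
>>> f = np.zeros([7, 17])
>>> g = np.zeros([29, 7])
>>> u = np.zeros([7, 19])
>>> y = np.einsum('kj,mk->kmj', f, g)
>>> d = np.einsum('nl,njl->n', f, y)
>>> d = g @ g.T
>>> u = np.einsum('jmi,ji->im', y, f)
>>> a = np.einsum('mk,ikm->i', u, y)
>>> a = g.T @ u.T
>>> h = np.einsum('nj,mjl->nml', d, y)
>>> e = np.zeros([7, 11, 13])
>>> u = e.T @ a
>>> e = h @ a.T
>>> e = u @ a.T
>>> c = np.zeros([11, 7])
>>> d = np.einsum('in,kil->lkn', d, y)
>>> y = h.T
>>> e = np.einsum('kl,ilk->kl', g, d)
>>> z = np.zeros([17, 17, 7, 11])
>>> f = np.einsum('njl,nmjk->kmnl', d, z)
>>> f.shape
(11, 17, 17, 29)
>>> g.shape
(29, 7)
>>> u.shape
(13, 11, 17)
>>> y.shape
(17, 7, 29)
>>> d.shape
(17, 7, 29)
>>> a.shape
(7, 17)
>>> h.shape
(29, 7, 17)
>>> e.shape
(29, 7)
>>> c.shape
(11, 7)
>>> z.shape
(17, 17, 7, 11)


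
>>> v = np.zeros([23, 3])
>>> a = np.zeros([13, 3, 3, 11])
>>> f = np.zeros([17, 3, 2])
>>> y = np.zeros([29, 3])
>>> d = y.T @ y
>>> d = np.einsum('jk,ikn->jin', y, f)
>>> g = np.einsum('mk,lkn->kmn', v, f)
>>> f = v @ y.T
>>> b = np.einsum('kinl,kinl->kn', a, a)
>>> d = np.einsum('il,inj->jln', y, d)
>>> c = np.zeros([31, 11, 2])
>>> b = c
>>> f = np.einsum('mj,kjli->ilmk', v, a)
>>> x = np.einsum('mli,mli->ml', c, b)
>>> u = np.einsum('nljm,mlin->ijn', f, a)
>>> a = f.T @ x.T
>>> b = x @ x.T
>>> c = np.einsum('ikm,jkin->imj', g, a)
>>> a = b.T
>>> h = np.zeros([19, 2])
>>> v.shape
(23, 3)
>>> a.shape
(31, 31)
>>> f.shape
(11, 3, 23, 13)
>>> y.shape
(29, 3)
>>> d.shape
(2, 3, 17)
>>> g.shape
(3, 23, 2)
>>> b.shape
(31, 31)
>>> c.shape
(3, 2, 13)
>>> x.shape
(31, 11)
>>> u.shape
(3, 23, 11)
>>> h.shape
(19, 2)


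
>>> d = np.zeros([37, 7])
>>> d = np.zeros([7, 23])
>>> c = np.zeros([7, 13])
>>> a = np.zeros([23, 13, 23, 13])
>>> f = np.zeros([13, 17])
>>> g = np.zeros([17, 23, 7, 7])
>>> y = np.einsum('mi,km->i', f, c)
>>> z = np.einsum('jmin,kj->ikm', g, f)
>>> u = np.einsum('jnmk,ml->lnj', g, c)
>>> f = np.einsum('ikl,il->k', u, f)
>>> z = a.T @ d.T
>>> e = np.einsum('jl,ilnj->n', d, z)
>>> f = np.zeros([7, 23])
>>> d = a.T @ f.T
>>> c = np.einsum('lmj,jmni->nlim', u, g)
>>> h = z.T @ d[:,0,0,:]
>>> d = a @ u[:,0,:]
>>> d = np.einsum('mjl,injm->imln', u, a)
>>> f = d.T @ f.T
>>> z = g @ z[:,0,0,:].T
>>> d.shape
(23, 13, 17, 13)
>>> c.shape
(7, 13, 7, 23)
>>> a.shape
(23, 13, 23, 13)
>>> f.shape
(13, 17, 13, 7)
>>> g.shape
(17, 23, 7, 7)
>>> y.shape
(17,)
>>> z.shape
(17, 23, 7, 13)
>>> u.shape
(13, 23, 17)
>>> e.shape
(13,)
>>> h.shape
(7, 13, 23, 7)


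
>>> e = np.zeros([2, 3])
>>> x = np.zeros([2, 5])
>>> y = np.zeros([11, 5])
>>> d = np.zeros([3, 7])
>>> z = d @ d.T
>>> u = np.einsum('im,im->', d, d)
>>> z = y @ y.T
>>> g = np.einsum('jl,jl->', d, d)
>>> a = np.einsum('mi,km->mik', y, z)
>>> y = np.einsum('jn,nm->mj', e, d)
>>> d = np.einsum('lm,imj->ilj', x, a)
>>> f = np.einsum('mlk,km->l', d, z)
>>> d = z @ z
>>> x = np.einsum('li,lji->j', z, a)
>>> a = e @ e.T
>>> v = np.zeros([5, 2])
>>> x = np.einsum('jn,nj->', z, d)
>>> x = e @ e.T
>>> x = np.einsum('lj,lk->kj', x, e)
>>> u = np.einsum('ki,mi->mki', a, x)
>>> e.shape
(2, 3)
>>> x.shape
(3, 2)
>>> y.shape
(7, 2)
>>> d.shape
(11, 11)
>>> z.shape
(11, 11)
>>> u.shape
(3, 2, 2)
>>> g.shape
()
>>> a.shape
(2, 2)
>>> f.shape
(2,)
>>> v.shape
(5, 2)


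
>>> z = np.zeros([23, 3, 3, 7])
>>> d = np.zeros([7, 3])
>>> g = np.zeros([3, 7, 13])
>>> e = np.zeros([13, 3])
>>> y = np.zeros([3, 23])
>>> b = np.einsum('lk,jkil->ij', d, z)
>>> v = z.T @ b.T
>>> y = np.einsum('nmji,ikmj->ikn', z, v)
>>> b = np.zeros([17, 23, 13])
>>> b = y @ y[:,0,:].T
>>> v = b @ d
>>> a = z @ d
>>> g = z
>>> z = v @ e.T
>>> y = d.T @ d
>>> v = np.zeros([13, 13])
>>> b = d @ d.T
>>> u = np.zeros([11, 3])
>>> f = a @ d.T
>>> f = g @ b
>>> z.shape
(7, 3, 13)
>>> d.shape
(7, 3)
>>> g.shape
(23, 3, 3, 7)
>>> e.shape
(13, 3)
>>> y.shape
(3, 3)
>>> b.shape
(7, 7)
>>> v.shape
(13, 13)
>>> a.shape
(23, 3, 3, 3)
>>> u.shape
(11, 3)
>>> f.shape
(23, 3, 3, 7)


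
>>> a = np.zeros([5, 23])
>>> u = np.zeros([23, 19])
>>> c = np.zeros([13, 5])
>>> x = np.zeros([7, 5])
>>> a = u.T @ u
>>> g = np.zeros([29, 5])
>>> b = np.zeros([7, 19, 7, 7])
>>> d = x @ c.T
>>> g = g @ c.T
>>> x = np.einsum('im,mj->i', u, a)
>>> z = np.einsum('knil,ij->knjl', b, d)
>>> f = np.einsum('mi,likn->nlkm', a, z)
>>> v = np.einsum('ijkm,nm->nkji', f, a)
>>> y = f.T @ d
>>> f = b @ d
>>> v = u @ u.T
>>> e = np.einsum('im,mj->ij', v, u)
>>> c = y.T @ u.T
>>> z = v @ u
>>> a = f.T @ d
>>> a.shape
(13, 7, 19, 13)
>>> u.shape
(23, 19)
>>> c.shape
(13, 7, 13, 23)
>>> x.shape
(23,)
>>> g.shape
(29, 13)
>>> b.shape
(7, 19, 7, 7)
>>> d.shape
(7, 13)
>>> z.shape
(23, 19)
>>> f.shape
(7, 19, 7, 13)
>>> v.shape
(23, 23)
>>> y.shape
(19, 13, 7, 13)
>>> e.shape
(23, 19)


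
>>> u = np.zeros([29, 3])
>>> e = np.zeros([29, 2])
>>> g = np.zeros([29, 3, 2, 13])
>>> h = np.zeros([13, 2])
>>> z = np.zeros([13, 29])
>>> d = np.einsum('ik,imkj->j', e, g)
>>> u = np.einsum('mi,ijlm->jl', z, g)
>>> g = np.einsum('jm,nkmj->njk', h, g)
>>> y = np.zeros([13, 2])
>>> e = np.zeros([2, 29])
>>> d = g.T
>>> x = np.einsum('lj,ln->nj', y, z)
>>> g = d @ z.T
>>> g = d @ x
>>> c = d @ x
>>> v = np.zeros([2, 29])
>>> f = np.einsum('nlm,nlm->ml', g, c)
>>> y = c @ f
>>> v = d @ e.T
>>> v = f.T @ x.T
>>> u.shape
(3, 2)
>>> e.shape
(2, 29)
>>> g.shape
(3, 13, 2)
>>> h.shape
(13, 2)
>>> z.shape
(13, 29)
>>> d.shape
(3, 13, 29)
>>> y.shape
(3, 13, 13)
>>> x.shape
(29, 2)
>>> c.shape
(3, 13, 2)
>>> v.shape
(13, 29)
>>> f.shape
(2, 13)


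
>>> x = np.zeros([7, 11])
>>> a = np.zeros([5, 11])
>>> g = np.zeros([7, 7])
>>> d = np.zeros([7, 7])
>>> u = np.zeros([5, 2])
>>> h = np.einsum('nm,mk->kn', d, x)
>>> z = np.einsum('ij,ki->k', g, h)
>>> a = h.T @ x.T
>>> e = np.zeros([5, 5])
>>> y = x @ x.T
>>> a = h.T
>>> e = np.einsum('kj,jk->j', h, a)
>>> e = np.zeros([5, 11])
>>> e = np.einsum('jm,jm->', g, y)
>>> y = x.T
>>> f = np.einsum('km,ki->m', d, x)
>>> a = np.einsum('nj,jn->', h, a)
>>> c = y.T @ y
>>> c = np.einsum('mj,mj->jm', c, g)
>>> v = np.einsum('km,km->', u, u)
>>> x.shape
(7, 11)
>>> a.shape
()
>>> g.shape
(7, 7)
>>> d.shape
(7, 7)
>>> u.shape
(5, 2)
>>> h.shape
(11, 7)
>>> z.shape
(11,)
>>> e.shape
()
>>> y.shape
(11, 7)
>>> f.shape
(7,)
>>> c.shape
(7, 7)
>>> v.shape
()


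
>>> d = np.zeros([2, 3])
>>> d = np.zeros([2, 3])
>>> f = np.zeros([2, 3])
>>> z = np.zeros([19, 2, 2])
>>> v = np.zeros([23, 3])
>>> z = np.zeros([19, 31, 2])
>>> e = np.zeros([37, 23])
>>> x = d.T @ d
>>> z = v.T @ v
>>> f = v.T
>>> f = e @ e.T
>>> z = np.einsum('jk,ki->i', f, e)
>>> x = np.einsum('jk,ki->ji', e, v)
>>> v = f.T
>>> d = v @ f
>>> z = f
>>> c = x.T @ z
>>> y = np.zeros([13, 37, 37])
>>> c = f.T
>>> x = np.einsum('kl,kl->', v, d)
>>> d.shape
(37, 37)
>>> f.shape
(37, 37)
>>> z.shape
(37, 37)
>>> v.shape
(37, 37)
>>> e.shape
(37, 23)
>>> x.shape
()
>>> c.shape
(37, 37)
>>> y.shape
(13, 37, 37)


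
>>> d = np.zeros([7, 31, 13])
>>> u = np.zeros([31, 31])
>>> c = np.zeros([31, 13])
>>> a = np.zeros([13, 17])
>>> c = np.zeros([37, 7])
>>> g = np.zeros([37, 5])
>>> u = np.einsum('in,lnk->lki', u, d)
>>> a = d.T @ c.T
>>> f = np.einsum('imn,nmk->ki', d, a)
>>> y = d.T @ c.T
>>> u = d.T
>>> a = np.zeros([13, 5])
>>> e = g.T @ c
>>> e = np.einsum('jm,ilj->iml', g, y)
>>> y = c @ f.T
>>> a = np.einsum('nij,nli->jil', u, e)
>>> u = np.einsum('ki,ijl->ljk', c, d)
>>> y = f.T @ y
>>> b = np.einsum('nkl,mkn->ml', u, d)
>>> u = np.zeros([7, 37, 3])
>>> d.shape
(7, 31, 13)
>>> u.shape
(7, 37, 3)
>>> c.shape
(37, 7)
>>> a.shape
(7, 31, 5)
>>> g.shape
(37, 5)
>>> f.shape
(37, 7)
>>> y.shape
(7, 37)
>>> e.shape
(13, 5, 31)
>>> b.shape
(7, 37)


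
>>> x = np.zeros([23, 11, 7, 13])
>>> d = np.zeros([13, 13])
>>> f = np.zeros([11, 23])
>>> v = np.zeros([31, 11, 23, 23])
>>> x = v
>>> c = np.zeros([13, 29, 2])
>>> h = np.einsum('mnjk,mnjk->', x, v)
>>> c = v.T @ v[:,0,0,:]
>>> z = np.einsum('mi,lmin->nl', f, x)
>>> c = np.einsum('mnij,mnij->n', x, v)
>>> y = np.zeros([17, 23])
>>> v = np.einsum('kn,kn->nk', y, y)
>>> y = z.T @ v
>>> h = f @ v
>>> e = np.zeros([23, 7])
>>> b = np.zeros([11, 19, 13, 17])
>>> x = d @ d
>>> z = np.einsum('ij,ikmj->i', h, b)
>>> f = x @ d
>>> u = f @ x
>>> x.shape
(13, 13)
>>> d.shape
(13, 13)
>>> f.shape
(13, 13)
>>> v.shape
(23, 17)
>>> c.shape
(11,)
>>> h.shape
(11, 17)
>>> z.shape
(11,)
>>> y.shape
(31, 17)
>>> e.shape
(23, 7)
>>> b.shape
(11, 19, 13, 17)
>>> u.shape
(13, 13)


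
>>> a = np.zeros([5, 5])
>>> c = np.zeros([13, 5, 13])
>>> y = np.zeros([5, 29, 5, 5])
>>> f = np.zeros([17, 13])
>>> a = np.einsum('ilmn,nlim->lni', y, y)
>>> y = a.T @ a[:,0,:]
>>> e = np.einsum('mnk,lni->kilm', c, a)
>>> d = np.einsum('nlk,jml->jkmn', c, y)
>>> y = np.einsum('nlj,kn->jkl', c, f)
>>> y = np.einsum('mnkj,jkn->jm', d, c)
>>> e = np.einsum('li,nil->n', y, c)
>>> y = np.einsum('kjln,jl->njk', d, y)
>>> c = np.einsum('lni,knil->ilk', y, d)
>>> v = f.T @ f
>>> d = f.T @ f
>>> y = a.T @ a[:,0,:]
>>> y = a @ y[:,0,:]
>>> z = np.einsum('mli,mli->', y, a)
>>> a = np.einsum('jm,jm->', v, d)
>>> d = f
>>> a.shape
()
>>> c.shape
(5, 13, 5)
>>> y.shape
(29, 5, 5)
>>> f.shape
(17, 13)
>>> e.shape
(13,)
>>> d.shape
(17, 13)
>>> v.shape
(13, 13)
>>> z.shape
()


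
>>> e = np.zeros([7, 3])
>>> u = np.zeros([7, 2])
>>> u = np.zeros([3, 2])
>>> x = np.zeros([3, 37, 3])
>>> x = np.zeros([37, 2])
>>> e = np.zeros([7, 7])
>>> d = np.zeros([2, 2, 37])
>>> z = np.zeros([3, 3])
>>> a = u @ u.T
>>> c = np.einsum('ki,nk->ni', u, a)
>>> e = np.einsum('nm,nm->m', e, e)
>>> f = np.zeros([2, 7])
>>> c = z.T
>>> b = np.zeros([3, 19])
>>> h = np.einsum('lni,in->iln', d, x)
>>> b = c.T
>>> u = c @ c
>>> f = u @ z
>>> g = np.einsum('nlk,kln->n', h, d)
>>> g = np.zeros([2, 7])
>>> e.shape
(7,)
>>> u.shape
(3, 3)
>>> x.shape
(37, 2)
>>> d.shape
(2, 2, 37)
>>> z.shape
(3, 3)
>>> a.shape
(3, 3)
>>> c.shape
(3, 3)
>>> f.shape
(3, 3)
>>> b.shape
(3, 3)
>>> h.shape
(37, 2, 2)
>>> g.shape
(2, 7)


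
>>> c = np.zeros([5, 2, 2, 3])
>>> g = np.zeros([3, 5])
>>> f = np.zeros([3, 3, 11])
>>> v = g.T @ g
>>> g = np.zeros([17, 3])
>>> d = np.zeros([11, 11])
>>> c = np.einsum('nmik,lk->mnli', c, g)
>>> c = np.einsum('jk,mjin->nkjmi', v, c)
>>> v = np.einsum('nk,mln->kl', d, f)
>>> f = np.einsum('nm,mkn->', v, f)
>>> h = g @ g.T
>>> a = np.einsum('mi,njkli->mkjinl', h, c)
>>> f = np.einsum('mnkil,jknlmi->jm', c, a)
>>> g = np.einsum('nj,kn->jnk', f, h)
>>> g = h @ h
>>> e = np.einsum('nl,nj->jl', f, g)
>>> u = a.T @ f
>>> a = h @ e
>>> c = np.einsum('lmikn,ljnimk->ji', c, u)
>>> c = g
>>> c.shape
(17, 17)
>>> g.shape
(17, 17)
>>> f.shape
(17, 2)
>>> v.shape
(11, 3)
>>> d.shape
(11, 11)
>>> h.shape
(17, 17)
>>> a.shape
(17, 2)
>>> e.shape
(17, 2)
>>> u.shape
(2, 2, 17, 5, 5, 2)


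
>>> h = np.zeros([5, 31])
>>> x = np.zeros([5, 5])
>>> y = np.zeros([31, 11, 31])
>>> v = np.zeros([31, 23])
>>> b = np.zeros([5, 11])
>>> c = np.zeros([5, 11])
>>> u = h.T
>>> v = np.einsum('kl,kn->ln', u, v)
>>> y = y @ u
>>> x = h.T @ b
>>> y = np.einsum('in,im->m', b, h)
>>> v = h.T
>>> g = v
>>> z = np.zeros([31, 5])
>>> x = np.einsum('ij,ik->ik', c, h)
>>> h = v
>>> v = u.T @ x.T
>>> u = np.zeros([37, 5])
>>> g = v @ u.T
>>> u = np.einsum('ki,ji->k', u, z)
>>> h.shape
(31, 5)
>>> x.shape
(5, 31)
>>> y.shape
(31,)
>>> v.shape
(5, 5)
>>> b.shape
(5, 11)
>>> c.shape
(5, 11)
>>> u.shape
(37,)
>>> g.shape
(5, 37)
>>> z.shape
(31, 5)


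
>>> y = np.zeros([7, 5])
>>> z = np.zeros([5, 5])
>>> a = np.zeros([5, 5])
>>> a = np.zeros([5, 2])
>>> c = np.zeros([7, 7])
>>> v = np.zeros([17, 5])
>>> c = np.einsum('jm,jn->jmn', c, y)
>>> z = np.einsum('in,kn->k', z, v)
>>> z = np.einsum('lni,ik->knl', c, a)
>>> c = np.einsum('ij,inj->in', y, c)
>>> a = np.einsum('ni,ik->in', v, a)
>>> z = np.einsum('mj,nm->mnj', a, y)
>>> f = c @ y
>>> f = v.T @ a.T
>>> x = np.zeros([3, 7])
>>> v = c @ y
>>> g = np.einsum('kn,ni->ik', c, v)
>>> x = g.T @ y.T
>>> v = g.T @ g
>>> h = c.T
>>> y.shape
(7, 5)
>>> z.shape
(5, 7, 17)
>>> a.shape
(5, 17)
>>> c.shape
(7, 7)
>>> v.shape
(7, 7)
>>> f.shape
(5, 5)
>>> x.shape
(7, 7)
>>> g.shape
(5, 7)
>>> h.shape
(7, 7)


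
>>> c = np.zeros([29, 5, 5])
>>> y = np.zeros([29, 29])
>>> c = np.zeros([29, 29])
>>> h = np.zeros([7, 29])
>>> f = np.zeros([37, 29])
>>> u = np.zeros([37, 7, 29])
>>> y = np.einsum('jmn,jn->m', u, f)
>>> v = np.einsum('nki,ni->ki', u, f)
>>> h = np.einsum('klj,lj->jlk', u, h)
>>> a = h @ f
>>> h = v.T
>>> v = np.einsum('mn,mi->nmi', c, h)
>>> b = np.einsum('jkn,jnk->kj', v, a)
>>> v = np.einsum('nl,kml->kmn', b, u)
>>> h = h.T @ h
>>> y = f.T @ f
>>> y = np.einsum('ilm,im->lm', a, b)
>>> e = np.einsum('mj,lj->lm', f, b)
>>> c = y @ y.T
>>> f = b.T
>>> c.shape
(7, 7)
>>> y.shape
(7, 29)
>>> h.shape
(7, 7)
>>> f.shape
(29, 29)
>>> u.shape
(37, 7, 29)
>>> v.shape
(37, 7, 29)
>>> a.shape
(29, 7, 29)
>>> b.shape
(29, 29)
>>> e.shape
(29, 37)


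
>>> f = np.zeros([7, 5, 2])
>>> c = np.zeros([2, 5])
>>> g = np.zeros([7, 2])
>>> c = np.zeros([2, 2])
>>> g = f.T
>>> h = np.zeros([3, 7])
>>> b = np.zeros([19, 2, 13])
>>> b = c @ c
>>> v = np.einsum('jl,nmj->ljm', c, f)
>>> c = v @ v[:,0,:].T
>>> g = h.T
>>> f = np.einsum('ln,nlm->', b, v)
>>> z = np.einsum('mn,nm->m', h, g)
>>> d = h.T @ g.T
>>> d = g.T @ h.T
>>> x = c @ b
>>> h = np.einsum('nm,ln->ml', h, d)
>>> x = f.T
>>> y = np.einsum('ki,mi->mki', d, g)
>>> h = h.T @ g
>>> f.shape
()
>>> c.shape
(2, 2, 2)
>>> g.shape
(7, 3)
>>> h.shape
(3, 3)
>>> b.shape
(2, 2)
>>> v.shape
(2, 2, 5)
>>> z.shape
(3,)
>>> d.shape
(3, 3)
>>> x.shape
()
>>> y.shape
(7, 3, 3)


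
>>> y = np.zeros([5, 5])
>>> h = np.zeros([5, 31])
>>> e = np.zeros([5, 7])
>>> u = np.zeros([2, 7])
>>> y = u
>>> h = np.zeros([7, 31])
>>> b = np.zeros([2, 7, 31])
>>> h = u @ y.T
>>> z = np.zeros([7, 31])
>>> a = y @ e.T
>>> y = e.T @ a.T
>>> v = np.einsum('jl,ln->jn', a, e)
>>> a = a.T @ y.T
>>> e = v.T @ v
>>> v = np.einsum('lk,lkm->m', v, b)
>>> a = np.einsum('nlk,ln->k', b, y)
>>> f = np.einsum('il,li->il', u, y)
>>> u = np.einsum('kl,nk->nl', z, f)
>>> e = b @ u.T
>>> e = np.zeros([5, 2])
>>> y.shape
(7, 2)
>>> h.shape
(2, 2)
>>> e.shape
(5, 2)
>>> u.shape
(2, 31)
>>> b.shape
(2, 7, 31)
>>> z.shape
(7, 31)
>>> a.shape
(31,)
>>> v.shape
(31,)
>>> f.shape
(2, 7)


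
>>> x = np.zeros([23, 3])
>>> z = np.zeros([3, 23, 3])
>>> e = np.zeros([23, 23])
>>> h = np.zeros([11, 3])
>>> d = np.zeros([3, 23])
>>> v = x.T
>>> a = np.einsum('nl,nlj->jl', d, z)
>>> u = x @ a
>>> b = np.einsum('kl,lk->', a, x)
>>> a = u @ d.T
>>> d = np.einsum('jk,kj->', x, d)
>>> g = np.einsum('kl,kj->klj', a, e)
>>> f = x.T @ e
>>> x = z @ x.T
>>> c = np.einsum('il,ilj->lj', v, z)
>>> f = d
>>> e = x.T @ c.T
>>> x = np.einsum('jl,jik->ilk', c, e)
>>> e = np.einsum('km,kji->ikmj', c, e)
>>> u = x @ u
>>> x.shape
(23, 3, 23)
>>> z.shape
(3, 23, 3)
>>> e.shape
(23, 23, 3, 23)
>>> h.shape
(11, 3)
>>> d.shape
()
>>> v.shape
(3, 23)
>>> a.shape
(23, 3)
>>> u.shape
(23, 3, 23)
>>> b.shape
()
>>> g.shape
(23, 3, 23)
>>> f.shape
()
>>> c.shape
(23, 3)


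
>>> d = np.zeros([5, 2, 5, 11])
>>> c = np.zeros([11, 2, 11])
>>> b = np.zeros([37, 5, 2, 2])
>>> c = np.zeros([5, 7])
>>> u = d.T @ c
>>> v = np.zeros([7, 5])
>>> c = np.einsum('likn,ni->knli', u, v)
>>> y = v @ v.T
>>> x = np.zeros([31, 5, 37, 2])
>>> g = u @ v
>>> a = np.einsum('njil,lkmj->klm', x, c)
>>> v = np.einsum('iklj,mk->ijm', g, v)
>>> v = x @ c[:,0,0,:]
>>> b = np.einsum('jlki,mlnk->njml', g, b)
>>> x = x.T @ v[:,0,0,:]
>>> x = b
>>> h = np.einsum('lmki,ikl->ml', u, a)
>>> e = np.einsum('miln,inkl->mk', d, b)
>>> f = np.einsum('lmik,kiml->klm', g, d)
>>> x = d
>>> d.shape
(5, 2, 5, 11)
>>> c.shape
(2, 7, 11, 5)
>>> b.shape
(2, 11, 37, 5)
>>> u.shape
(11, 5, 2, 7)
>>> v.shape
(31, 5, 37, 5)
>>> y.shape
(7, 7)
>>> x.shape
(5, 2, 5, 11)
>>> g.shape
(11, 5, 2, 5)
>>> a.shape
(7, 2, 11)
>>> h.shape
(5, 11)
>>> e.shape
(5, 37)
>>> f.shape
(5, 11, 5)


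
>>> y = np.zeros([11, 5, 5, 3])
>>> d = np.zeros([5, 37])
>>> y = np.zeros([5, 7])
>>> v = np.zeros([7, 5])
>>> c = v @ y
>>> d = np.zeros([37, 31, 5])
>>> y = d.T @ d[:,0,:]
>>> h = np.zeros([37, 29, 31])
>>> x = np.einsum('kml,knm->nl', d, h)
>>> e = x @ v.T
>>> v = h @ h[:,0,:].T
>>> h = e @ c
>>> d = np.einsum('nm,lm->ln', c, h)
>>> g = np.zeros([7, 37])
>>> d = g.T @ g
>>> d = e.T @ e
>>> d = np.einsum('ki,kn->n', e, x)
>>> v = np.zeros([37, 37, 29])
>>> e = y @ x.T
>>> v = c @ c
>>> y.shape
(5, 31, 5)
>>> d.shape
(5,)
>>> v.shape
(7, 7)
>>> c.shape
(7, 7)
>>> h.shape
(29, 7)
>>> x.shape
(29, 5)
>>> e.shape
(5, 31, 29)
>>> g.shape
(7, 37)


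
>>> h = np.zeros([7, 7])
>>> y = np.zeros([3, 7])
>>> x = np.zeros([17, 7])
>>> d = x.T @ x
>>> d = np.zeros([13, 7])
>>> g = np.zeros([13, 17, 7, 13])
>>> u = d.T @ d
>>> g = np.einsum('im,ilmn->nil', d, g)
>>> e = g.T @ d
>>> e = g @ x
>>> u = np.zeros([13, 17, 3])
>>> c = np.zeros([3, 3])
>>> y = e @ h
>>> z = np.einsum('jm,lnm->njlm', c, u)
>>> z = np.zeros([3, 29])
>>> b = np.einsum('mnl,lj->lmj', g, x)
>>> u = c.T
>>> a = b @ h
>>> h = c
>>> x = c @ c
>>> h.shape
(3, 3)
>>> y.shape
(13, 13, 7)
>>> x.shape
(3, 3)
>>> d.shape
(13, 7)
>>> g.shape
(13, 13, 17)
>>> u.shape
(3, 3)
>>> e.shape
(13, 13, 7)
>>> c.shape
(3, 3)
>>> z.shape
(3, 29)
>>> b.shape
(17, 13, 7)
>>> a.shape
(17, 13, 7)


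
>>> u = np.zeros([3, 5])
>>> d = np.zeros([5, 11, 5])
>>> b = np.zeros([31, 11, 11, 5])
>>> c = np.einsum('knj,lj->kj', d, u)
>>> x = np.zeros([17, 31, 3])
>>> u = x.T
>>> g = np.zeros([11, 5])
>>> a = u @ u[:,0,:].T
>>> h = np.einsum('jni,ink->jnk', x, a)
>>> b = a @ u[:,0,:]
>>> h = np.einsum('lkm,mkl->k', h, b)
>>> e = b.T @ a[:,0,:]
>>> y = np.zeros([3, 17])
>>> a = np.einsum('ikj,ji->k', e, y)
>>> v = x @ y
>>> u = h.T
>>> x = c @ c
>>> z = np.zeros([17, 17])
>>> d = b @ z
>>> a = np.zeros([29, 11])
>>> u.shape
(31,)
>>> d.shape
(3, 31, 17)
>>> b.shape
(3, 31, 17)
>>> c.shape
(5, 5)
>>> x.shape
(5, 5)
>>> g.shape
(11, 5)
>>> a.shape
(29, 11)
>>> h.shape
(31,)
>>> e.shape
(17, 31, 3)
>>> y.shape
(3, 17)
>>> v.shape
(17, 31, 17)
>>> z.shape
(17, 17)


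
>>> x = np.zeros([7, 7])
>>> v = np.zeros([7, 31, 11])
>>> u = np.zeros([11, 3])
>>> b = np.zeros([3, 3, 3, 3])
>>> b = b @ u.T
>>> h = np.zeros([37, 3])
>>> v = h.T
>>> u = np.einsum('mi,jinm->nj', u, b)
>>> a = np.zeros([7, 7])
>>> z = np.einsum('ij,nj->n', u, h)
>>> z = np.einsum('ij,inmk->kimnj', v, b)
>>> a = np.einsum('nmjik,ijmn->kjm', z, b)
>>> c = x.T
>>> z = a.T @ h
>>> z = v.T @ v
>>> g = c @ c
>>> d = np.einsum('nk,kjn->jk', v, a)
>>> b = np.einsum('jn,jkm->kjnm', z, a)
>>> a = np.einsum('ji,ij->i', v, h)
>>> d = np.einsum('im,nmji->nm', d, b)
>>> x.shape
(7, 7)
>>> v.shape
(3, 37)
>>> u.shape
(3, 3)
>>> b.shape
(3, 37, 37, 3)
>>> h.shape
(37, 3)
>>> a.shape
(37,)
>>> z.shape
(37, 37)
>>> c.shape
(7, 7)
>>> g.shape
(7, 7)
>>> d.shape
(3, 37)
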